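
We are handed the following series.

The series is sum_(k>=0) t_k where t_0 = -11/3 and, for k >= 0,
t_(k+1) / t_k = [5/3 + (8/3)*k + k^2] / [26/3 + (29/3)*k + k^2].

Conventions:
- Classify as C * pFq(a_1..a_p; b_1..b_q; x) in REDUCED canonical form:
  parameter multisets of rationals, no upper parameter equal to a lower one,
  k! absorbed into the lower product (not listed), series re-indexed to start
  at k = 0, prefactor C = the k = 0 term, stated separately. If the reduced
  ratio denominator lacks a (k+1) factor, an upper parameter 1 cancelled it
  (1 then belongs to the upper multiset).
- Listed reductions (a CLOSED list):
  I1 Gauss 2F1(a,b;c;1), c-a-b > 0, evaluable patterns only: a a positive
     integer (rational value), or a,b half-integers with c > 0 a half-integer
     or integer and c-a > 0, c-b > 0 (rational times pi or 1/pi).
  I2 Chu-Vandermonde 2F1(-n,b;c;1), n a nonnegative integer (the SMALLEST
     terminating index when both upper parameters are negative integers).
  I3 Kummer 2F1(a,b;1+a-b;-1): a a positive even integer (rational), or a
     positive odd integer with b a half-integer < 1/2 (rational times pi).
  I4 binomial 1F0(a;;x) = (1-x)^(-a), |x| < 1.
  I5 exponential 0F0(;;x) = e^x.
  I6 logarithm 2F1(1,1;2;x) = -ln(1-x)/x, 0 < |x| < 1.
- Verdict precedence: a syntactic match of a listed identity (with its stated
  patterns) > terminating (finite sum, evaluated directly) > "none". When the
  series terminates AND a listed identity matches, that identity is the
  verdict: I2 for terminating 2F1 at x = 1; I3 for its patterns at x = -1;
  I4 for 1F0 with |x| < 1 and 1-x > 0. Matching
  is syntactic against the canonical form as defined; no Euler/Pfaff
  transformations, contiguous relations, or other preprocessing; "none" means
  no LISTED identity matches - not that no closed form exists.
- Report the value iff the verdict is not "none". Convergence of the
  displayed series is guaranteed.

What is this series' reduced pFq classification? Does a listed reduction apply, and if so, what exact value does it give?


Canonical form: C = -11/3 times 2F1 with upper {1, 5/3}, lower {26/3}, x = 1. Verdict: Gauss (I1, integer-parameter pattern) matches (x = 1: the Gamma ratio telescopes since c-a-b = 6 > 0 and a = 1 in Z>0). Its exact value is -253/54.

The tell: x = 1 and roots of the ratio polynomials (C = -11/3, x = 1) are the negated parameters.
Consecutive-term ratio: r(k) = 1 * (k+1) (k+5/3) / [(k+26/3) (k+1)] - rational; roots negated = parameters, x = 1, C = -11/3.


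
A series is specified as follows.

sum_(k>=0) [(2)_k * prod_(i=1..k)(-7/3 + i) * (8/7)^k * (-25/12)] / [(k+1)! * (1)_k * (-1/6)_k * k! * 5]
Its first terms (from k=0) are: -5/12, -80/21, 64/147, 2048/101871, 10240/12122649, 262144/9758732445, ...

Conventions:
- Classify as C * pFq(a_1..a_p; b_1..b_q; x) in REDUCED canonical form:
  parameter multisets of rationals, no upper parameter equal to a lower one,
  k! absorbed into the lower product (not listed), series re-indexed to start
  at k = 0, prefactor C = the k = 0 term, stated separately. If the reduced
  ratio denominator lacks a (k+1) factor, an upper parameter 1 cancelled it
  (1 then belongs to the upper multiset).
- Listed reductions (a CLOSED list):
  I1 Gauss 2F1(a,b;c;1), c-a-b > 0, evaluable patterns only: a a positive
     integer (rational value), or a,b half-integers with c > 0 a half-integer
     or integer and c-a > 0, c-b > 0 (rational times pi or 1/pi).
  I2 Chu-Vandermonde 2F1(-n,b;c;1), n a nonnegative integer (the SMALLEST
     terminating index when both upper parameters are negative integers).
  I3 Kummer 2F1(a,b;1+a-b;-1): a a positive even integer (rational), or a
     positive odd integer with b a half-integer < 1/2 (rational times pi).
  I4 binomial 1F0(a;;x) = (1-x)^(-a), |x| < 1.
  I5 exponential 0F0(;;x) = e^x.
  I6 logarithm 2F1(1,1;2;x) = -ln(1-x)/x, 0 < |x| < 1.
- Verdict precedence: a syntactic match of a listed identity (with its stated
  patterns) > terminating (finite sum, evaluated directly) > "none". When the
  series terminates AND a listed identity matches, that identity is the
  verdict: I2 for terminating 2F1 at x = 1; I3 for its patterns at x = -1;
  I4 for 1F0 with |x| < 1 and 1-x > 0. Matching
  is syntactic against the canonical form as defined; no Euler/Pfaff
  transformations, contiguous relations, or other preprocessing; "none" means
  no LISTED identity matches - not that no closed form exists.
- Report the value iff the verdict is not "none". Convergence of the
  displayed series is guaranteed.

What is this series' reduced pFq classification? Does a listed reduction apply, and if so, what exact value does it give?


At argument 8/7: a 1F2 with upper {-4/3}, lower {-1/6, 1}, scaled by C = -5/12. Verdict: none. A 1F2 with upper {-4/3} fits none of I1-I6 at x = 8/7; the sum runs forever.

Key step: t_0 = -5/12 here, and the denominator's factorial ratio (C = -5/12) is a lower Pochhammer.
Ratio: r(k) = (8/7) * (k-4/3) / [(k-1/6) (k+1) (k+1)] - rational; roots negated = parameters, x = (8/7), C = -5/12.


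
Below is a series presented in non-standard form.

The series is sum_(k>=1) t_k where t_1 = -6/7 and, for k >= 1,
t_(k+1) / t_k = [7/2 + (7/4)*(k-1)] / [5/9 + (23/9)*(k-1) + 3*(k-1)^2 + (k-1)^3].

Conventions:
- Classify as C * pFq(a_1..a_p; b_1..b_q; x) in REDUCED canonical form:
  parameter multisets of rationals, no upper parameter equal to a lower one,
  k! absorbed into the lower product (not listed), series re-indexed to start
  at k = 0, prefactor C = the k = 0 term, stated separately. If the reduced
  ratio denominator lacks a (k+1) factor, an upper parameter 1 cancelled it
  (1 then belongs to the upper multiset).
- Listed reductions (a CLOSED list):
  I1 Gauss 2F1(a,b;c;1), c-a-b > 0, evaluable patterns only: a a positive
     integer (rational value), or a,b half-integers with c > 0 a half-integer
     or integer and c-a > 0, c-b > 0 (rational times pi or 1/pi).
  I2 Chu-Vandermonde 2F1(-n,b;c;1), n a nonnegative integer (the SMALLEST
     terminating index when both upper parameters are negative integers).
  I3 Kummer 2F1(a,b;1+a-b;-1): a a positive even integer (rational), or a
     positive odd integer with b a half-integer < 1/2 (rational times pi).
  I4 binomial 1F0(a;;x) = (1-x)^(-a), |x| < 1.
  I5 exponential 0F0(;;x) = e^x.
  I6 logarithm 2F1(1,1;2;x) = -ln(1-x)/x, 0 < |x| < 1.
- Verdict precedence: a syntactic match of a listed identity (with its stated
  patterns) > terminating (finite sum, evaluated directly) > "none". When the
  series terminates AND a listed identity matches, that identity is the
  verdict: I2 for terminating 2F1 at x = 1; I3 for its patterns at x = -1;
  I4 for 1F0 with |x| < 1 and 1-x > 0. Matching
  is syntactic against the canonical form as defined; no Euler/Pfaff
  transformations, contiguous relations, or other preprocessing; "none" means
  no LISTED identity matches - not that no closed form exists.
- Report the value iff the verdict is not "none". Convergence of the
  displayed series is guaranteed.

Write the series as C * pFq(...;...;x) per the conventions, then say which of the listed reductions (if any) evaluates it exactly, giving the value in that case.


At argument 7/4: a 1F2 with upper {2}, lower {1/3, 5/3}, scaled by C = -6/7. Verdict: none - this 1F2 at x = 7/4 matches no listed pattern, and upper {2} holds no stopper.

Key observation: x = (7/4) and the expanded ratio factors over Q; C = -6/7, x = 7/4, roots give parameters.
Consecutive-term ratio: r(k) = (7/4) * (k+2) / [(k+1/3) (k+5/3) (k+1)] ; factor over Q: parameters, x = (7/4), and C = -6/7.


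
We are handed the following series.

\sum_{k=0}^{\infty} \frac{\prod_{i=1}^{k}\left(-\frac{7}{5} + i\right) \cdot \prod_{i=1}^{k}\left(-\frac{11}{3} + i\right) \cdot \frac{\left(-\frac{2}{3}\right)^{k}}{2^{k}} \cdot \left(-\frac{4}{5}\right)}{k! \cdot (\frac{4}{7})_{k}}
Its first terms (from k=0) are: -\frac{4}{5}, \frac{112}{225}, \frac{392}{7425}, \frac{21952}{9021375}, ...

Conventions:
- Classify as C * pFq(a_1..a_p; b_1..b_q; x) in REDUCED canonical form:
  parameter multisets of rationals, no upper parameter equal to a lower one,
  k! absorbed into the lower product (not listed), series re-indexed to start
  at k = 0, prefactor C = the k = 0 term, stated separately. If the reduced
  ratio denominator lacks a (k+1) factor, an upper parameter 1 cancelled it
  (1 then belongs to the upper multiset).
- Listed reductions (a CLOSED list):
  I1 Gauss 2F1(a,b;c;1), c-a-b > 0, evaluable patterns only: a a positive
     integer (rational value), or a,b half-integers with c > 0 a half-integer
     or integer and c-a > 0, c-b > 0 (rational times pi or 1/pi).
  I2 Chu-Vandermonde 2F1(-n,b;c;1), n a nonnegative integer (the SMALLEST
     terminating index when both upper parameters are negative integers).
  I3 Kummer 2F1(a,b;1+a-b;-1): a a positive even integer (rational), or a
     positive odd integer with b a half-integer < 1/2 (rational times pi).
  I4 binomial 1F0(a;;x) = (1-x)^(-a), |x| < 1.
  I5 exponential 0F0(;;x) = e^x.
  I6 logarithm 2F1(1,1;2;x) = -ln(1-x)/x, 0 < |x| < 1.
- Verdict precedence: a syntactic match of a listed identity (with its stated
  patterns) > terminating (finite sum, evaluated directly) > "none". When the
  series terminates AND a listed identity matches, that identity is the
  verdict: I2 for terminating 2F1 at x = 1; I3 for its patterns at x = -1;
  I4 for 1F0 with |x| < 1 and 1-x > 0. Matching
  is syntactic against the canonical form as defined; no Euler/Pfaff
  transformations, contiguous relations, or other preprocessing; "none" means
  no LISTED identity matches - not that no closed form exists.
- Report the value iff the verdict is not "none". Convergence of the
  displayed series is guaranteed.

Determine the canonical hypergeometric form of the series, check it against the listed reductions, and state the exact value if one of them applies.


Reduced: x = -\frac{1}{3}, 2F1, upper = {-\frac{8}{3}, -\frac{2}{5}}, lower = {\frac{4}{7}}, C = -\frac{4}{5}. Verdict: none here - no I1-I6 shape fits x = -\frac{1}{3} with lower {\frac{4}{7}}.

Key step: x = -\frac{1}{3} and the running product (C = -4/5, x = -1/3) telescopes to a rising factorial.
Adjacent-term ratio: r(k) = -\frac{1}{3} * (k-\frac{8}{3}) (k-\frac{2}{5}) / [(k+\frac{4}{7}) (k+1)] - rational in k. x = -\frac{1}{3}; t_0 = -\frac{4}{5}; negate the roots.


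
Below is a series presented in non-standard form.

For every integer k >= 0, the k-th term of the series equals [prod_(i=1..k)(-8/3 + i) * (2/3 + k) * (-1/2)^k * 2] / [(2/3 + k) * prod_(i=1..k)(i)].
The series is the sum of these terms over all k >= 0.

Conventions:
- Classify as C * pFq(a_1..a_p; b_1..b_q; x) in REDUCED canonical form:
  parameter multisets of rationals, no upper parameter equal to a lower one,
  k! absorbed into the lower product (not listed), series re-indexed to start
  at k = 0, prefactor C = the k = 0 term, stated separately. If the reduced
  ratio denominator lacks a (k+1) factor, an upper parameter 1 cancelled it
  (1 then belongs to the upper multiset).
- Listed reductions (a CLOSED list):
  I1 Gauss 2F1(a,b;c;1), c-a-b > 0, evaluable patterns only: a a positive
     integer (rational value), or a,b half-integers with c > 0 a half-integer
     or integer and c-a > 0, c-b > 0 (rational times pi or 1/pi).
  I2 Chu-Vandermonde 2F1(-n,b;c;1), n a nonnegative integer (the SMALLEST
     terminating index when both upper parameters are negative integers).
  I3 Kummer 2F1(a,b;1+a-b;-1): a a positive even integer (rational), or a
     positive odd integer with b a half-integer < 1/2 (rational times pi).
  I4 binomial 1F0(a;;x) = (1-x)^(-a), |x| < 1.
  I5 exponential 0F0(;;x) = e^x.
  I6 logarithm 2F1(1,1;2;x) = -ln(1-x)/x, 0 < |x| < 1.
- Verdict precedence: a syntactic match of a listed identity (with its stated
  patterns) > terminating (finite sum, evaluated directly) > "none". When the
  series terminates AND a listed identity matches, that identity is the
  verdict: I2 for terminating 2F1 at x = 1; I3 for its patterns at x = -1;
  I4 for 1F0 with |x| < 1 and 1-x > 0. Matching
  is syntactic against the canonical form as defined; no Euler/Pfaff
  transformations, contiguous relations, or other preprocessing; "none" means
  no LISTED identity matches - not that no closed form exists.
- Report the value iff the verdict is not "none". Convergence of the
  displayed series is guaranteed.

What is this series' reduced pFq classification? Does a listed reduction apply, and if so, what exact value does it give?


Key observation: with t_0 = 2, the product of the first k integers (prefactor 2) is k!.
Adjacent-term ratio: r(k) = (-1/2) * (k-5/3) / [(k+1)] - rational in k, leading ratio (-1/2); with t_0 = 2, classification follows.

Prefactor 2, argument -1/2: 1F0 with upper {-5/3} over lower {-}. Verdict: the I4 binomial reduction matches (the 1F0 binomial series: exponent 5/3, x = -1/2). Value: 2 * (3/2)^(5/3).


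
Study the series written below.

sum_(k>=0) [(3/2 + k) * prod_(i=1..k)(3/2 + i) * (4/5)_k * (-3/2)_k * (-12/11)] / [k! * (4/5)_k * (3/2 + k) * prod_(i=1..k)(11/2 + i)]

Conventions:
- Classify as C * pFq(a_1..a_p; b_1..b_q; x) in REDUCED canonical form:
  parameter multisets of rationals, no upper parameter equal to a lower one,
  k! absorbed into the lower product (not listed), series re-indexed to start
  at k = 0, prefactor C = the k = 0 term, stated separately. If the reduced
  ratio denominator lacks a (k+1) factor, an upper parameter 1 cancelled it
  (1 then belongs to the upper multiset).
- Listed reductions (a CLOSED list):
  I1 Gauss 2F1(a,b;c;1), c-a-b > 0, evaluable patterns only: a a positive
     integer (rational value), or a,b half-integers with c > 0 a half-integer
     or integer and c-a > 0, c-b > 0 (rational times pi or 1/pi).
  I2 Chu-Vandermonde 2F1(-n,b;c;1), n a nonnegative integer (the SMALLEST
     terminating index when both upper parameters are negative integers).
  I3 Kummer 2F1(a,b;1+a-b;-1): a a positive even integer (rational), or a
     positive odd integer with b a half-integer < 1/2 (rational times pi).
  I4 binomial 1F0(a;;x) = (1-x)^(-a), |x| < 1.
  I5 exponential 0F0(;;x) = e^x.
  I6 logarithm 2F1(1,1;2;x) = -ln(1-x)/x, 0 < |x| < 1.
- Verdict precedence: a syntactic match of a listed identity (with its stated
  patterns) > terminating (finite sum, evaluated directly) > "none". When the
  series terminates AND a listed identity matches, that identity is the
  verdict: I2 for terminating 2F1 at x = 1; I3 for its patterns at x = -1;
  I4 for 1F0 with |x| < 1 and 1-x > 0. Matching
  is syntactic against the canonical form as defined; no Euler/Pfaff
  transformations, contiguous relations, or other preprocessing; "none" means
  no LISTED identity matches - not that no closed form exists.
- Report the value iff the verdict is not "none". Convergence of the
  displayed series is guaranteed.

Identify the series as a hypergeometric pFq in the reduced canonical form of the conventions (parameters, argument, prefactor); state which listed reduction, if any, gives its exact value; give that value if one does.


Prefactor -12/11, argument 1: 2F1 with upper {-3/2, 5/2} over lower {13/2}. Verdict: Gauss's theorem I1 (half-integer case) fires (x = 1; upper {-3/2, 5/2} half-integers, c = 13/2 in the evaluable pattern). Hence: (-2835/16384) * pi.

First insight: x = 1 and k + 3/2 divides numerator and denominator alike; prefactor -12/11 after cancelling.
Term ratio: r(k) = 1 * (k-3/2) (k+5/2) / [(k+13/2) (k+1)] - rational in k, leading ratio 1; with t_0 = -12/11, classification follows.


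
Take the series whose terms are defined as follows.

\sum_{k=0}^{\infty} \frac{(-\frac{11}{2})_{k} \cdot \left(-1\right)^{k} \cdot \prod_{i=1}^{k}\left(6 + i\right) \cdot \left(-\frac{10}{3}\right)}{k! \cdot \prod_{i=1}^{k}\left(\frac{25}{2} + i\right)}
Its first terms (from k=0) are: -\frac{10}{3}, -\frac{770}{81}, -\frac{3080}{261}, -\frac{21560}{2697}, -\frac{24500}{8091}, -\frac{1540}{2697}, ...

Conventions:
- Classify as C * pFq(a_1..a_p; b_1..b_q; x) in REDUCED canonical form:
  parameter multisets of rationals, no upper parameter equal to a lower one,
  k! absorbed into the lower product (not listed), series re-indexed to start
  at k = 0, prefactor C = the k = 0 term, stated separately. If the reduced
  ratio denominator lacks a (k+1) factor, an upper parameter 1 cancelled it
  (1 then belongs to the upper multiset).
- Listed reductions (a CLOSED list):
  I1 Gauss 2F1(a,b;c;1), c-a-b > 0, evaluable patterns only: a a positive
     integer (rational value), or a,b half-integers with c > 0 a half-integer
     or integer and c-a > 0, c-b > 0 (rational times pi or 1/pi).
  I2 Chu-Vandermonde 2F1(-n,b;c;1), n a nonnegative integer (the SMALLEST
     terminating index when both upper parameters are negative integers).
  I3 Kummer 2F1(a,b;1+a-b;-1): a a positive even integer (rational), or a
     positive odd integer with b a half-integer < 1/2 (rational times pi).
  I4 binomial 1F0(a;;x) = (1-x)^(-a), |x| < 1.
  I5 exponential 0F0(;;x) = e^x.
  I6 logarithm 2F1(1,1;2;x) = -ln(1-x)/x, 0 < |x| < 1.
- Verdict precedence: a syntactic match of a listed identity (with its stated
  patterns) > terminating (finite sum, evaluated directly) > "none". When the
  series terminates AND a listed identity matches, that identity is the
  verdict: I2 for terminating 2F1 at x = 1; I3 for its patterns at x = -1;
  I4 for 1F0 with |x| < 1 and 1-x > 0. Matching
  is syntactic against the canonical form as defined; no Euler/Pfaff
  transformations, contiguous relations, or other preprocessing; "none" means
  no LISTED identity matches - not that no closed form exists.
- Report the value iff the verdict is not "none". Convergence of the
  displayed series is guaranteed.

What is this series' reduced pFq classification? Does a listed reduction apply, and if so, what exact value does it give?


Prefactor -\frac{10}{3}, argument -1: 2F1 with upper {-\frac{11}{2}, 7} over lower {\frac{27}{2}}. Verdict at x = -1: the Kummer evaluation I3 matches (x = -1; c = \frac{27}{2} equals 1+a-b for upper {-\frac{11}{2}, 7}: listed pattern). Its exact value is \left(-\frac{4647768125}{402653184}\right) \cdot \pi.

Key observation: x = -1 and the running product (C = -10/3) telescopes to a rising factorial.
Consecutive-term ratio: r(k) = -1 * (k-\frac{11}{2}) (k+7) / [(k+\frac{27}{2}) (k+1)] - rational in k. x = -1; t_0 = -\frac{10}{3}; negate the roots.


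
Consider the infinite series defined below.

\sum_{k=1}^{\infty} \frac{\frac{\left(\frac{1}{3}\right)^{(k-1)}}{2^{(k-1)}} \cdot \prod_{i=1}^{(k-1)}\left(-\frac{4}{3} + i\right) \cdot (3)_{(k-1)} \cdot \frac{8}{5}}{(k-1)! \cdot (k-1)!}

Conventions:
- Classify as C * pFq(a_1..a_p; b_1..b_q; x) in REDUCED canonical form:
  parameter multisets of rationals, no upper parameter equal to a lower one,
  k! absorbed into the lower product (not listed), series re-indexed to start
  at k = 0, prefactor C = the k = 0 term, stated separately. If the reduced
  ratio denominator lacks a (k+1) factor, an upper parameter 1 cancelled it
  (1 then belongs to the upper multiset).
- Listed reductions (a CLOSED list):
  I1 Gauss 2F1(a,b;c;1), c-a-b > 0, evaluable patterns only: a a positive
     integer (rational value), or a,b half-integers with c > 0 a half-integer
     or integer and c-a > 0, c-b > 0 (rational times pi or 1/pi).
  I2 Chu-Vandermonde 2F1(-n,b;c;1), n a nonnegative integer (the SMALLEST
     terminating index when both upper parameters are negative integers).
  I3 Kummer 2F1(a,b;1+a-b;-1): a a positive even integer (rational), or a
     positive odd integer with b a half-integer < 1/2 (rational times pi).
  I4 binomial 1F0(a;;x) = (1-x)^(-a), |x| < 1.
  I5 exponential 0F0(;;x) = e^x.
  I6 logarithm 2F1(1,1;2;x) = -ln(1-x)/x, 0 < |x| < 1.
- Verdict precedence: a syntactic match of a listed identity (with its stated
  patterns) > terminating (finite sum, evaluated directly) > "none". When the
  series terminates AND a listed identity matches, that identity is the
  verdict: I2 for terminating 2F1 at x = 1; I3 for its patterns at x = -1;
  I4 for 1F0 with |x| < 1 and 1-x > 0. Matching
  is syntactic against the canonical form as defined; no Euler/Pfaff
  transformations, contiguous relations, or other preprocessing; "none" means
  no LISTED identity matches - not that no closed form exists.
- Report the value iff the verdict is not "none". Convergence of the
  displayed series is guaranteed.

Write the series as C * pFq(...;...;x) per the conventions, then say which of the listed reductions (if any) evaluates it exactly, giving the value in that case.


x = \frac{1}{6} here; the reduced form reads 2F1, upper {-\frac{1}{3}, 3}, lower {1}, C = \frac{8}{5}. Verdict: none (x = \frac{1}{6}): each listed identity misses the multisets {-\frac{1}{3}, 3} ; {1}.

The tell: t_0 being \frac{8}{5}, the running product (C = 8/5, x = 1/6) telescopes to a rising factorial.
Ratio: r(k) = \frac{1}{6} * (k-\frac{1}{3}) (k+3) / [(k+1) (k+1)] - rational in k. x = \frac{1}{6}; t_0 = \frac{8}{5}; negate the roots.


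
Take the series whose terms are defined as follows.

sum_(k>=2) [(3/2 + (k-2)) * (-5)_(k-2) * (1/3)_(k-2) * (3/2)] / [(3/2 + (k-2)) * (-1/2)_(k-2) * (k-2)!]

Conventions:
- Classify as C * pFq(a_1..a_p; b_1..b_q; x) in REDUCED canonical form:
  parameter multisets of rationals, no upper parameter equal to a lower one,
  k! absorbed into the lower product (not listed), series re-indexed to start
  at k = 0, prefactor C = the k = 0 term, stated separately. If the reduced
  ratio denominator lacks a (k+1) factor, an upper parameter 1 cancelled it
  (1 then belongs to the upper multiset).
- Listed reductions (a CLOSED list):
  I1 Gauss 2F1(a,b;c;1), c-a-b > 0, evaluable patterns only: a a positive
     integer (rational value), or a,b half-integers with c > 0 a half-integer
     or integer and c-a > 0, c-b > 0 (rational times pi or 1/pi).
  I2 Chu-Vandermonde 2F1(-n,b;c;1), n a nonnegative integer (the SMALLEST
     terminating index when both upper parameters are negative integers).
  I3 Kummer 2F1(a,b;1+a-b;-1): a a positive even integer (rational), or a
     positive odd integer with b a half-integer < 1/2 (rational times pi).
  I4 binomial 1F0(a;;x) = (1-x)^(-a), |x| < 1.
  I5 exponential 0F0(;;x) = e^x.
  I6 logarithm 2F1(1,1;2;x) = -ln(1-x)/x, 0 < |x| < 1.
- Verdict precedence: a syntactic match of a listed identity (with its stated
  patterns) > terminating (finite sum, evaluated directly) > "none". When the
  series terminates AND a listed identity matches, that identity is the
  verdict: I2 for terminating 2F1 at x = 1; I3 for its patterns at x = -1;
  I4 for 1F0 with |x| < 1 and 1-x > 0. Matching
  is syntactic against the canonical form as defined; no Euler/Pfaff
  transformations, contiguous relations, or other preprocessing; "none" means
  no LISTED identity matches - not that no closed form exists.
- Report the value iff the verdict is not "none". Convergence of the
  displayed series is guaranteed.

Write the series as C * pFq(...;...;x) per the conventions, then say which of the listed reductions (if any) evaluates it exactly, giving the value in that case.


With C = 3/2: the canonical form is 2F1(-5, 1/3; -1/2; 1). Verdict at x = 1: Chu-Vandermonde (I2) matches (terminating 2F1 at x = 1 with n = 5, b = 1/3, c = -1/2). Value: 247/486.

Key step: x = 1 and striking the common factor k + 3/2 reduces the term (prefactor 3/2).
Term ratio: r(k) = 1 * (k-5) (k+1/3) / [(k-1/2) (k+1)] - rational in k, leading ratio 1; with t_0 = 3/2, classification follows.


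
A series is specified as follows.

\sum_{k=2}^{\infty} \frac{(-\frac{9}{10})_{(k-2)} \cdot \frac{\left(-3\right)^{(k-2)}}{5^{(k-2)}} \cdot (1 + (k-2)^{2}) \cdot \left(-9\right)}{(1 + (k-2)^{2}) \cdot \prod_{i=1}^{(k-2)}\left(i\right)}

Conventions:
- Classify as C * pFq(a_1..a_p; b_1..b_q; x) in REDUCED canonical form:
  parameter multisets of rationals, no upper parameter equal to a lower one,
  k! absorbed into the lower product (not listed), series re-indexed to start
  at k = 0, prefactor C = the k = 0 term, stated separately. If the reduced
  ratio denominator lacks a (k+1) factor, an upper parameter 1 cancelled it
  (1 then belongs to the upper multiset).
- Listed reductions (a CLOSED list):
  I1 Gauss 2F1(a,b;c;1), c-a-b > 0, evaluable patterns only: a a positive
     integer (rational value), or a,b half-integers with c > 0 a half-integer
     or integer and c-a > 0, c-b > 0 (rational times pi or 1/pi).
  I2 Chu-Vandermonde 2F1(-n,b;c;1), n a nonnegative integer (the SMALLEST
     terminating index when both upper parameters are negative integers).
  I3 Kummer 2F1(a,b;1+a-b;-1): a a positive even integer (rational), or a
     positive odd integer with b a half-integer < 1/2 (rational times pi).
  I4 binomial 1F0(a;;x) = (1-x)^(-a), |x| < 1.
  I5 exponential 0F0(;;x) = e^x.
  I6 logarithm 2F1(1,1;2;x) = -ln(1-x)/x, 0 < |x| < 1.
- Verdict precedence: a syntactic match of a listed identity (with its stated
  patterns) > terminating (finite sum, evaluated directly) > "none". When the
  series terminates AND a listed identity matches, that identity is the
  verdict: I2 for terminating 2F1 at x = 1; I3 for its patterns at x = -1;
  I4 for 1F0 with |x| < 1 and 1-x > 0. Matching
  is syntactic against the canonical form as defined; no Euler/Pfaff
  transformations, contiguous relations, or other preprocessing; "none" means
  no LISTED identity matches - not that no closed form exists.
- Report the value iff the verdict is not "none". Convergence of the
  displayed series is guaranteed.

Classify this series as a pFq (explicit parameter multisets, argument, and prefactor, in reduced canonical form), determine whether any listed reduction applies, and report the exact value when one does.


At argument -\frac{3}{5}: a 1F0 with upper {-\frac{9}{10}}, lower {-}, scaled by C = -9. Verdict: the I4 binomial reduction fires (the 1F0 binomial series: exponent 9/10, x = -\frac{3}{5}). Its exact value is \left(-9\right) \cdot \left(\frac{8}{5}\right)^{\frac{9}{10}}.

First insight: t_0 = -9 here, and the product of the first k integers (C = -9) is k!.
Step ratio: r(k) = -\frac{3}{5} * (k-\frac{9}{10}) / [(k+1)] - rational in k. x = -\frac{3}{5}; t_0 = -9; negate the roots.


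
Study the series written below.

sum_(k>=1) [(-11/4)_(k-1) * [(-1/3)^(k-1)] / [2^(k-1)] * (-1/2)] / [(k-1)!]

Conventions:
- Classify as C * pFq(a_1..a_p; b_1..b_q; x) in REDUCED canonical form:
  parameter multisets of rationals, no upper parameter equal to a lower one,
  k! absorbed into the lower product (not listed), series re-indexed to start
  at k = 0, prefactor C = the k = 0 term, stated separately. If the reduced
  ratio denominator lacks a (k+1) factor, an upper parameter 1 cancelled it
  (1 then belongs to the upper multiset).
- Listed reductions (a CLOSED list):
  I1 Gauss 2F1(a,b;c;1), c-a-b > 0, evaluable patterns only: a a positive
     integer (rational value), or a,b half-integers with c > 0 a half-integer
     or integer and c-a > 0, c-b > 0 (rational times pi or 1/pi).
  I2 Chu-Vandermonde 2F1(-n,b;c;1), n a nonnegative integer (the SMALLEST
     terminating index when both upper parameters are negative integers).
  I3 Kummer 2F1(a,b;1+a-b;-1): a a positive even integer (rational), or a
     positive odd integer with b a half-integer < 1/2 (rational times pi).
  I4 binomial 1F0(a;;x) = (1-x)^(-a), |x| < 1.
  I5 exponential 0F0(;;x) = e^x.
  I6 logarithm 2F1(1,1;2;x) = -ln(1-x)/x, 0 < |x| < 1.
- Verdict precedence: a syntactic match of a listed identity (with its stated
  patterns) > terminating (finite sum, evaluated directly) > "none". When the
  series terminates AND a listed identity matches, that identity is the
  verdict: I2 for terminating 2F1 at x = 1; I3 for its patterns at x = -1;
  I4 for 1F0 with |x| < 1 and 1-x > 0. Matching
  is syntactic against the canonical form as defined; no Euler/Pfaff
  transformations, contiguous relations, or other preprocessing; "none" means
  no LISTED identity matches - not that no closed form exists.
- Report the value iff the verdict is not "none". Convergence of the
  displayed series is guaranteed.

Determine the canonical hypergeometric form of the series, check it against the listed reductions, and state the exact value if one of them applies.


Canonical form: C = -1/2 times 1F0 with upper {-11/4}, lower {-}, x = -1/6. Verdict at x = -1/6: binomial (I4) matches (the 1F0 binomial series: exponent 11/4, x = -1/6). Hence: (-1/2) * (7/6)^(11/4).

Key step: t_0 being -1/2, the two k-th powers (C = -1/2) combine into one argument.
Consecutive-term ratio: r(k) = (-1/6) * (k-11/4) / [(k+1)] ; factor over Q: parameters, x = (-1/6), and C = -1/2.


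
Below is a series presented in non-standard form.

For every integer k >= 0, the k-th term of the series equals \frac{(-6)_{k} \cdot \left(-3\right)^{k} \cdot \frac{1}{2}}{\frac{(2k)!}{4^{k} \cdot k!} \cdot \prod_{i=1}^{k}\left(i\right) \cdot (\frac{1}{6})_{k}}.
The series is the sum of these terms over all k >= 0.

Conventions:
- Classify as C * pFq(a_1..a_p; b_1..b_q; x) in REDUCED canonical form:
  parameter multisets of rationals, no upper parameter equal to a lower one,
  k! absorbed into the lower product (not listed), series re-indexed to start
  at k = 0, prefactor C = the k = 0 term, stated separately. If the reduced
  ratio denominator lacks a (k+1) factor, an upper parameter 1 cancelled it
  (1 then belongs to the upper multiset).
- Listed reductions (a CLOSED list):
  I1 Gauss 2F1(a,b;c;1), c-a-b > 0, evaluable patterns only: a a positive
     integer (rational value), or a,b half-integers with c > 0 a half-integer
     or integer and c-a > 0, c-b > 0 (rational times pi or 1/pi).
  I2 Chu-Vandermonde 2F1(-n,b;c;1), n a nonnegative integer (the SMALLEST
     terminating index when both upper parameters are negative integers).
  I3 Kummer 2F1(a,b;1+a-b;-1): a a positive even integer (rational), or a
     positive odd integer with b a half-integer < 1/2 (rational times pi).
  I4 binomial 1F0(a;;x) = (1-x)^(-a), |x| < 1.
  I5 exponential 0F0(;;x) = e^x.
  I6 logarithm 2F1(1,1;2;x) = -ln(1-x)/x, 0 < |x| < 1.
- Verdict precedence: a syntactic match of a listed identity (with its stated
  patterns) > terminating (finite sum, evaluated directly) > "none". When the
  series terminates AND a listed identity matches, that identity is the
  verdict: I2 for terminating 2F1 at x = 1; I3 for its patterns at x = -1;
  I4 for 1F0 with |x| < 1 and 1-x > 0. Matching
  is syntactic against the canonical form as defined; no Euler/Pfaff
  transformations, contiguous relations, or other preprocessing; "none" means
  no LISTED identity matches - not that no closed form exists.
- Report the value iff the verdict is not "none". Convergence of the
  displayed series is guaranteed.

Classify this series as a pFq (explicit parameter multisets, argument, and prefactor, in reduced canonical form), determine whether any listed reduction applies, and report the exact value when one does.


The series (x = -3) is 1F2: upper {-6}, lower {\frac{1}{6}, \frac{1}{2}}, prefactor \frac{1}{2}. Verdict: terminating (-6 upstairs). 7 nonzero terms in all; added directly. Exact value: \frac{1018436475391}{1031780750}.

Structural cue: x = -3 and the lower (2k)!/(4^k k!) block (C = 1/2, x = -3) is (1/2)_k.
Step ratio: r(k) = -3 * (k-6) / [(k+\frac{1}{6}) (k+\frac{1}{2}) (k+1)] - poly over poly, x = -3 from leading terms; C = \frac{1}{2} at k = 0.


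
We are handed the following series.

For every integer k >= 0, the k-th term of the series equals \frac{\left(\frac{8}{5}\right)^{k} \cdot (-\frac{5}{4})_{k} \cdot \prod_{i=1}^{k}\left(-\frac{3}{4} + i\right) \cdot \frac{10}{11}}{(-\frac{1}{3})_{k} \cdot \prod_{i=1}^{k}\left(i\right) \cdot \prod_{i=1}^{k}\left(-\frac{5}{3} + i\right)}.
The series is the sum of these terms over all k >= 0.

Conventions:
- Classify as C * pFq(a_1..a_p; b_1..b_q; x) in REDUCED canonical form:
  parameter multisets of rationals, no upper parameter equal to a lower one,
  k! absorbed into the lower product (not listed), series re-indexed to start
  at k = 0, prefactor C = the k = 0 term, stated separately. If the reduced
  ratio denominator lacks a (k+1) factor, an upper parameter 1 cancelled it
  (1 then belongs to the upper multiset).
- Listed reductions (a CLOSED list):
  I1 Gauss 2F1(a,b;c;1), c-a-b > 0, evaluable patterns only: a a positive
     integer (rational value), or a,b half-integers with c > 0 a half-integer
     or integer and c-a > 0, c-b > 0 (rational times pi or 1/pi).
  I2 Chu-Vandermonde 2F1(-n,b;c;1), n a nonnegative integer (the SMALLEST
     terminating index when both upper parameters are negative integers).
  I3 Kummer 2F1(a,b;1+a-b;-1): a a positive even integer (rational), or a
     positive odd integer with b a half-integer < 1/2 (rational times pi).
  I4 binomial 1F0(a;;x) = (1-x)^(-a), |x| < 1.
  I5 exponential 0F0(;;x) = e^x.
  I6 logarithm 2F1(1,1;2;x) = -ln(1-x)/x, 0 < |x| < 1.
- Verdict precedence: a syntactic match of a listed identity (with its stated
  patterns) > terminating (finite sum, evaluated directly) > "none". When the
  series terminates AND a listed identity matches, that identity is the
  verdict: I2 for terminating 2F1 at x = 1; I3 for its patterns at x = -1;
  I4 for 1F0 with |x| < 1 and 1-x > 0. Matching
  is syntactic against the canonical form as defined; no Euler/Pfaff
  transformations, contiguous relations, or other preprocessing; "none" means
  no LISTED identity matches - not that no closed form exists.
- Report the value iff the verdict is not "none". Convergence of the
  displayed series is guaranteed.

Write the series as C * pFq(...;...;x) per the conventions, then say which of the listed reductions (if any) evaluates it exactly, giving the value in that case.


x = \frac{8}{5} here; the reduced form reads 2F2, upper {-\frac{5}{4}, \frac{1}{4}}, lower {-\frac{2}{3}, -\frac{1}{3}}, C = \frac{10}{11}. Verdict: none. A 2F2 with upper {-\frac{5}{4}, \frac{1}{4}} fits none of I1-I6 at x = \frac{8}{5}; the sum runs forever.

Key step: t_0 being \frac{10}{11}, the running product (prefactor 10/11) telescopes to a rising factorial.
Ratio: r(k) = \frac{8}{5} * (k-\frac{5}{4}) (k+\frac{1}{4}) / [(k-\frac{2}{3}) (k-\frac{1}{3}) (k+1)] - rational in k, leading ratio \frac{8}{5}; with t_0 = \frac{10}{11}, classification follows.


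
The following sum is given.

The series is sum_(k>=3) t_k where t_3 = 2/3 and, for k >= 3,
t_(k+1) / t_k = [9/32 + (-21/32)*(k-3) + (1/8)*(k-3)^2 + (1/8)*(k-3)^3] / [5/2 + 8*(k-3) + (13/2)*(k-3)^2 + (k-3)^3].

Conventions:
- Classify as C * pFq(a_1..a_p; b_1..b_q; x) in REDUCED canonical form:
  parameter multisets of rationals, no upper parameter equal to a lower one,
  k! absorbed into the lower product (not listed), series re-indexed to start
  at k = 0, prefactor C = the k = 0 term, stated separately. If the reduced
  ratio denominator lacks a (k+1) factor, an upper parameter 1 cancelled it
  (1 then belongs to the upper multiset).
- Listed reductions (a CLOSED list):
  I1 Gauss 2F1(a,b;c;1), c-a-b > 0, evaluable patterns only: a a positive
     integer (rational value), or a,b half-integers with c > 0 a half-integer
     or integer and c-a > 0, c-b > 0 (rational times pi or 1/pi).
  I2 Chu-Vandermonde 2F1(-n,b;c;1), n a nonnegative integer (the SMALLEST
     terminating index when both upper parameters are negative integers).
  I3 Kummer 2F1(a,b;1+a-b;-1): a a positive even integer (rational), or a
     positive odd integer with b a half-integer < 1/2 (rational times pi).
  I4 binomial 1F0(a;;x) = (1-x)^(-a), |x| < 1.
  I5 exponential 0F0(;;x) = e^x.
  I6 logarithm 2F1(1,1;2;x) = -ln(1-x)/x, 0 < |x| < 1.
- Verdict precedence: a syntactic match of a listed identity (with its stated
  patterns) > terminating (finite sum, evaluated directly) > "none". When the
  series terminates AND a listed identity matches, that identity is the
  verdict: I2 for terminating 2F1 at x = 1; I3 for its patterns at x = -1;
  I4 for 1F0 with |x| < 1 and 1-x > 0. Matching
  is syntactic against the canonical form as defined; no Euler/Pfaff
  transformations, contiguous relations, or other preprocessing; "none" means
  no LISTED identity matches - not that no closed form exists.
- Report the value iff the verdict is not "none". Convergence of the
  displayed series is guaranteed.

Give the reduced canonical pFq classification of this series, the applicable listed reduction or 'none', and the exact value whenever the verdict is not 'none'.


At argument 1/8: a 3F2 with upper {-3/2, -1/2, 3}, lower {1/2, 5}, scaled by C = 2/3. Verdict: none. A 3F2 with upper {-3/2, -1/2, 3} fits none of I1-I6 at x = 1/8; the sum runs forever.

Key observation: from the first term 2/3: roots of the ratio polynomials (C = 2/3, x = 1/8) are the negated parameters.
Term ratio: r(k) = (1/8) * (k-3/2) (k-1/2) (k+3) / [(k+1/2) (k+5) (k+1)] - rational; roots negated = parameters, x = (1/8), C = 2/3.


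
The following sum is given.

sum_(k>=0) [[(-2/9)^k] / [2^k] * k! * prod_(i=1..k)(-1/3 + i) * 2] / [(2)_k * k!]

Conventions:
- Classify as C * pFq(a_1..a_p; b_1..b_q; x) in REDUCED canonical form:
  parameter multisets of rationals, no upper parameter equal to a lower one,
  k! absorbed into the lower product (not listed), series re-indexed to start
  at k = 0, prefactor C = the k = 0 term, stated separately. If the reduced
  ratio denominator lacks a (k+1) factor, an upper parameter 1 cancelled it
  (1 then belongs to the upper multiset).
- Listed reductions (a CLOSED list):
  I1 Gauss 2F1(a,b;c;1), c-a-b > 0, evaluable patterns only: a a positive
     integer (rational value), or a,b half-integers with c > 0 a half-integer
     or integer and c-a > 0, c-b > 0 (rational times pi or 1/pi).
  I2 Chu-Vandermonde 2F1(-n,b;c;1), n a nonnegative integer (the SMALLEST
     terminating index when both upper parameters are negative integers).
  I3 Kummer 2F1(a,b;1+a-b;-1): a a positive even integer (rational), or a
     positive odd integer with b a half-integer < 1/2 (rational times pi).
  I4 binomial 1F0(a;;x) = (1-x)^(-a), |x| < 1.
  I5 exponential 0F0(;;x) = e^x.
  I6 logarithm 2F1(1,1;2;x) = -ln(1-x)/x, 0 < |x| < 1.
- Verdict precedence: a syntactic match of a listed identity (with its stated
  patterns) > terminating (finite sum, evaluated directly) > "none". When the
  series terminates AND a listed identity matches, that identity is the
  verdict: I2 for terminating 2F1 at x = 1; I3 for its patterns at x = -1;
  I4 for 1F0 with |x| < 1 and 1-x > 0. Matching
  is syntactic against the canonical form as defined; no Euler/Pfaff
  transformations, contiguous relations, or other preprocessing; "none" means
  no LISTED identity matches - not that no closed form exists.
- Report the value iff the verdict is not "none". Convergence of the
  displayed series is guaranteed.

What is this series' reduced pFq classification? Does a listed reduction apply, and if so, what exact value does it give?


Reduced: x = -1/9, 2F1, upper = {2/3, 1}, lower = {2}, C = 2. Verdict: no listed reduction: x = -1/9 and upper {2/3, 1} fail every I1-I6 pattern.

Key observation: t_0 being 2, the factorial ratio (prefactor 2) (k+a-1)!/(a-1)! is a rising factorial (a)_k.
Term ratio: r(k) = (-1/9) * (k+2/3) (k+1) / [(k+2) (k+1)] - rational; roots negated = parameters, x = (-1/9), C = 2.


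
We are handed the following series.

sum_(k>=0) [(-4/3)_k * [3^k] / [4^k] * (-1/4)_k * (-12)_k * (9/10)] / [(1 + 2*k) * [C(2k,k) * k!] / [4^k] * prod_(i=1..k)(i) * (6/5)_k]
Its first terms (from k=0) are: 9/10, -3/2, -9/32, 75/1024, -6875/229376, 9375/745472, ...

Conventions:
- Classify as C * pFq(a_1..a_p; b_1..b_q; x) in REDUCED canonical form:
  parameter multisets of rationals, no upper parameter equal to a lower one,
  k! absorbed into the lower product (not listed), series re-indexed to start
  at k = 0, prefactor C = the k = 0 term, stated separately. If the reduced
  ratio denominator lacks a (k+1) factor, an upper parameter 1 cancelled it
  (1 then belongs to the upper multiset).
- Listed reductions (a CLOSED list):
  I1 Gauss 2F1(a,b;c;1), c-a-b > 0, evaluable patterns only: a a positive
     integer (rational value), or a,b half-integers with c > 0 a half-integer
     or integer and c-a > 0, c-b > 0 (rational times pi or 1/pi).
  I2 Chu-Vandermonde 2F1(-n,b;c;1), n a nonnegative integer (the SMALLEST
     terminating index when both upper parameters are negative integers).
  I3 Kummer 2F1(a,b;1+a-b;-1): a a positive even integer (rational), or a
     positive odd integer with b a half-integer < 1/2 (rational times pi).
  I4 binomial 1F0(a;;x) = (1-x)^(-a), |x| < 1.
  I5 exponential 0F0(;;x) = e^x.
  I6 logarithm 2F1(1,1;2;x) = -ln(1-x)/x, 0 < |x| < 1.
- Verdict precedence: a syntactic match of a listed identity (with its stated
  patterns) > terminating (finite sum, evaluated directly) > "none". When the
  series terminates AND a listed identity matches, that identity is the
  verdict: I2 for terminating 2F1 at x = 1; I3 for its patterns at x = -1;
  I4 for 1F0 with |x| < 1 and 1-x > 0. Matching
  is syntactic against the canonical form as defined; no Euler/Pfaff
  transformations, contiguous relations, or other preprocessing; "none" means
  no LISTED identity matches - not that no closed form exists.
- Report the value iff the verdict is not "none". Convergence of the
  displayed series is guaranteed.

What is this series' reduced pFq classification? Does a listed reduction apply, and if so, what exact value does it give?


Canonical form: C = 9/10 times 3F2 with upper {-12, -4/3, -1/4}, lower {6/5, 3/2}, x = 3/4. Verdict: terminating - upper -12 stops the sum at k = 12; the 13 terms are added exactly. Its exact value is -10658747436218779212787/12857902893446065029120.

Key observation: t_0 being 9/10, the lower (2k+1) factor (C = 9/10) shifts a half-integer Pochhammer.
Step ratio: r(k) = (3/4) * (k-12) (k-4/3) (k-1/4) / [(k+6/5) (k+3/2) (k+1)] - rational in k, leading ratio (3/4); with t_0 = 9/10, classification follows.
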